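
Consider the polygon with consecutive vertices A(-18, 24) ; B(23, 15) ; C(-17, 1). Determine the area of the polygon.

467

A→B: (-18)(15) − (23)(24) = -822
B→C: (23)(1) − (-17)(15) = 278
C→A: (-17)(24) − (-18)(1) = -390
Σ = -934
Area = |Σ|/2 = 467.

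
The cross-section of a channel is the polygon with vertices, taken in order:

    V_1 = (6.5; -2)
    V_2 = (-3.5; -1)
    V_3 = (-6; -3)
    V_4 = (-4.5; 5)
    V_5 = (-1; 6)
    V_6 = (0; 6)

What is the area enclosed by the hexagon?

Cross-terms: -13.5, 4.5, -43.5, -22, -6, -39  ⇒  Σ = -119.5
Area = |Σ|/2 = 59.75.

59.75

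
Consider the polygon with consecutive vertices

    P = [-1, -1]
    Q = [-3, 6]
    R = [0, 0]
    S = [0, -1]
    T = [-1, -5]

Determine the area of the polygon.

7

Apply the shoelace (surveyor's) formula: 2A = Σ (x_i·y_{i+1} − x_{i+1}·y_i), indices taken mod 5.
P→Q: (-1)(6) − (-3)(-1) = -9
Q→R: (-3)(0) − (0)(6) = 0
R→S: (0)(-1) − (0)(0) = 0
S→T: (0)(-5) − (-1)(-1) = -1
T→P: (-1)(-1) − (-1)(-5) = -4
Σ = -14
Area = |Σ|/2 = 7.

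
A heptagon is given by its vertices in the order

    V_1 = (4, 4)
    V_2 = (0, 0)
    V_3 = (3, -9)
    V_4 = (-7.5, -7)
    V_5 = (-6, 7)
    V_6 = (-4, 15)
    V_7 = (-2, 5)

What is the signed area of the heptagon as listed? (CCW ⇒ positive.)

-131.5

Apply Gauss's area formula: 2A = Σ (x_i·y_{i+1} − x_{i+1}·y_i), indices taken mod 7.
Σ = (0) + (0) + (-88.5) + (-94.5) + (-62) + (10) + (-28) = -263
Signed area = Σ/2 = -131.5 (negative ⇒ clockwise traversal).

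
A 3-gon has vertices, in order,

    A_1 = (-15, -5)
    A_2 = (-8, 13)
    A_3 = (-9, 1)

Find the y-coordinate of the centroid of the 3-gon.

3

Apply the shoelace (surveyor's) formula. First the cross-terms c_i = x_i·y_{i+1} − x_{i+1}·y_i:
  -235, 109, 60  ⇒  2A = -66, A = -33.
Then Σ (y_i + y_{i+1})·c_i = -594, so ȳ = -594 / (6·(-33)) = 3.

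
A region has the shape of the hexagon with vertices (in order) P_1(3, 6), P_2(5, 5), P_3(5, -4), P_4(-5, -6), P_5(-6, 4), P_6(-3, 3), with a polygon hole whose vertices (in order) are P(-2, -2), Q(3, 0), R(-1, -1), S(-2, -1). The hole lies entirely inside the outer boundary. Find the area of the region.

97.5

Outer boundary:
Apply Gauss's area formula: 2A = Σ (x_i·y_{i+1} − x_{i+1}·y_i), indices taken mod 6.
Cross-terms: -15, -45, -50, -56, -6, -27  ⇒  Σ = -199
Area = |Σ|/2 = 99.5.
Hole:
Apply the shoelace formula: 2A = Σ (x_i·y_{i+1} − x_{i+1}·y_i), indices taken mod 4.
Cross-terms: 6, -3, -1, 2  ⇒  Σ = 4
Area = |Σ|/2 = 2.
Net area = 99.5 − 2 = 97.5.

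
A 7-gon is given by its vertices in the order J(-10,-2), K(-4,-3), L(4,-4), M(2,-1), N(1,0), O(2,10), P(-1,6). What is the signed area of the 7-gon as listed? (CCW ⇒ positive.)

Σ = (22) + (28) + (4) + (1) + (10) + (22) + (62) = 149
Signed area = Σ/2 = 74.5 (positive ⇒ counter-clockwise traversal).

74.5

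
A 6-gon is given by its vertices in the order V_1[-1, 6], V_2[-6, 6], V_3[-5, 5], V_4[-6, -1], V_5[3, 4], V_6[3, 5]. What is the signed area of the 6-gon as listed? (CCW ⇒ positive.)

Σ = (30) + (0) + (35) + (-21) + (3) + (23) = 70
Signed area = Σ/2 = 35 (positive ⇒ counter-clockwise traversal).

35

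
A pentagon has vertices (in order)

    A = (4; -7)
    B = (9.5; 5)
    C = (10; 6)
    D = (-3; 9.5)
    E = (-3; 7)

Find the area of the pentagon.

Σ = (86.5) + (7) + (113) + (7.5) + (-7) = 207
Area = |Σ|/2 = 103.5.

103.5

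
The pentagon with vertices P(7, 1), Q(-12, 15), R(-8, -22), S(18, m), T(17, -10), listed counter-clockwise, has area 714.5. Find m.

The doubled signed area Σ (x_i y_{i+1} − x_{i+1} y_i) is linear in m.
With m=0 it equals 804; the coefficient of m is -25 (from the two edges through S).
So -25·m + 804 = 2·714.5 = 1429 ⇒ m = -25.

-25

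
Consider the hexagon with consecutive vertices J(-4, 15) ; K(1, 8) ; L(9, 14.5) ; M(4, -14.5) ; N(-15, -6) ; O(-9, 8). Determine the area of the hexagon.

405.75

Apply the shoelace formula: 2A = Σ (x_i·y_{i+1} − x_{i+1}·y_i), indices taken mod 6.
J→K: (-4)(8) − (1)(15) = -47
K→L: (1)(14.5) − (9)(8) = -57.5
L→M: (9)(-14.5) − (4)(14.5) = -188.5
M→N: (4)(-6) − (-15)(-14.5) = -241.5
N→O: (-15)(8) − (-9)(-6) = -174
O→J: (-9)(15) − (-4)(8) = -103
Σ = -811.5
Area = |Σ|/2 = 405.75.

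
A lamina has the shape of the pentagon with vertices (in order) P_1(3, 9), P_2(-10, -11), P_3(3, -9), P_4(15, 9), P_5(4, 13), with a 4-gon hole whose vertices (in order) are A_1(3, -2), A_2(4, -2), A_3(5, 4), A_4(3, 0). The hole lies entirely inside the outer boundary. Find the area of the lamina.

Outer boundary:
Cross-terms: 57, 123, 162, 159, -3  ⇒  Σ = 498
Area = |Σ|/2 = 249.
Hole:
Apply Gauss's area formula: 2A = Σ (x_i·y_{i+1} − x_{i+1}·y_i), indices taken mod 4.
Cross-terms: 2, 26, -12, -6  ⇒  Σ = 10
Area = |Σ|/2 = 5.
Net area = 249 − 5 = 244.

244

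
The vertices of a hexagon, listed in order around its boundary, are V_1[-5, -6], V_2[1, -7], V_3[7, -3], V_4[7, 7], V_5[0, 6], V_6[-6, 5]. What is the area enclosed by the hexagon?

Apply the shoelace formula: 2A = Σ (x_i·y_{i+1} − x_{i+1}·y_i), indices taken mod 6.
V_1→V_2: (-5)(-7) − (1)(-6) = 41
V_2→V_3: (1)(-3) − (7)(-7) = 46
V_3→V_4: (7)(7) − (7)(-3) = 70
V_4→V_5: (7)(6) − (0)(7) = 42
V_5→V_6: (0)(5) − (-6)(6) = 36
V_6→V_1: (-6)(-6) − (-5)(5) = 61
Σ = 296
Area = |Σ|/2 = 148.

148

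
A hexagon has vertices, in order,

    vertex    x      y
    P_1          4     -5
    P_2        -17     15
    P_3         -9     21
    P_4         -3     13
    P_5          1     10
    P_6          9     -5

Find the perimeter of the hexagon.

76

|P_1P_2| = √((-21)² + (20)²) = √841 = 29
|P_2P_3| = √((8)² + (6)²) = √100 = 10
|P_3P_4| = √((6)² + (-8)²) = √100 = 10
|P_4P_5| = √((4)² + (-3)²) = √25 = 5
|P_5P_6| = √((8)² + (-15)²) = √289 = 17
|P_6P_1| = √((-5)² + (0)²) = √25 = 5
Perimeter = 29 + 10 + 10 + 5 + 17 + 5 = 76.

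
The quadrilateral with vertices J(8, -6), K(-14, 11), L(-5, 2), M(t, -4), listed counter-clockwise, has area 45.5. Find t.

The doubled signed area Σ (x_i y_{i+1} − x_{i+1} y_i) is linear in t.
With t=0 it equals 83; the coefficient of t is -8 (from the two edges through M).
So -8·t + 83 = 2·45.5 = 91 ⇒ t = -1.

-1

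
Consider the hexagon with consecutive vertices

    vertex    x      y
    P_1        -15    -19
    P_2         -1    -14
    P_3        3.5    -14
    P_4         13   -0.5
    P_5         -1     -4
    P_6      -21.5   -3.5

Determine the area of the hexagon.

Σ = (191) + (63) + (180.25) + (-52.5) + (-82.5) + (356) = 655.25
Area = |Σ|/2 = 327.625.

327.625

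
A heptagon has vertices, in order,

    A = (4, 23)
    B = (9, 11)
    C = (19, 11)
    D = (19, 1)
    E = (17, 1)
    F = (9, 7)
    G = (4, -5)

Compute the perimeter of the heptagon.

|AB| = √((5)² + (-12)²) = √169 = 13
|BC| = √((10)² + (0)²) = √100 = 10
|CD| = √((0)² + (-10)²) = √100 = 10
|DE| = √((-2)² + (0)²) = √4 = 2
|EF| = √((-8)² + (6)²) = √100 = 10
|FG| = √((-5)² + (-12)²) = √169 = 13
|GA| = √((0)² + (28)²) = √784 = 28
Perimeter = 13 + 10 + 10 + 2 + 10 + 13 + 28 = 86.

86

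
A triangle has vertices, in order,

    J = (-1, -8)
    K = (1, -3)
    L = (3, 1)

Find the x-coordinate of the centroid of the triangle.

Apply the surveyor's formula. First the cross-terms c_i = x_i·y_{i+1} − x_{i+1}·y_i:
  11, 10, -23  ⇒  2A = -2, A = -1.
Then Σ (x_i + x_{i+1})·c_i = -6, so x̄ = -6 / (6·(-1)) = 1.

1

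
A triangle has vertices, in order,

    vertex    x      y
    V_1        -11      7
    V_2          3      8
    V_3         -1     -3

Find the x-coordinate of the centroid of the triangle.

-3

Apply the surveyor's formula. First the cross-terms c_i = x_i·y_{i+1} − x_{i+1}·y_i:
  -109, -1, -40  ⇒  2A = -150, A = -75.
Then Σ (x_i + x_{i+1})·c_i = 1350, so x̄ = 1350 / (6·(-75)) = -3.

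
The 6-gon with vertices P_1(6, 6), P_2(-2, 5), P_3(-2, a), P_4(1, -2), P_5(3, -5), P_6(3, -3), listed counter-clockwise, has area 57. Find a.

-5

The doubled signed area Σ (x_i y_{i+1} − x_{i+1} y_i) is linear in a.
With a=0 it equals 99; the coefficient of a is -3 (from the two edges through P_3).
So -3·a + 99 = 2·57 = 114 ⇒ a = -5.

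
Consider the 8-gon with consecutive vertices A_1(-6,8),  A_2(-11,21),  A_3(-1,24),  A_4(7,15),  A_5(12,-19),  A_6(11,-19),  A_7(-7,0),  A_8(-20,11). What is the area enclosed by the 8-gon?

Cross-terms: -38, -243, -183, -313, -19, -133, -77, -94  ⇒  Σ = -1100
Area = |Σ|/2 = 550.

550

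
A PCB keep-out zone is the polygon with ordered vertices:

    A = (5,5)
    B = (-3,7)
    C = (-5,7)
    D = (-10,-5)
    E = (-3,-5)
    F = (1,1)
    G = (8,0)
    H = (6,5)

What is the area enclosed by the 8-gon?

Σ = (50) + (14) + (95) + (35) + (2) + (-8) + (40) + (5) = 233
Area = |Σ|/2 = 116.5.

116.5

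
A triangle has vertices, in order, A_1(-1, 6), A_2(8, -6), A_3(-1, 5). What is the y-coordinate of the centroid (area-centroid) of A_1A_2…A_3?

Apply the surveyor's formula. First the cross-terms c_i = x_i·y_{i+1} − x_{i+1}·y_i:
  -42, 34, -1  ⇒  2A = -9, A = -4.5.
Then Σ (y_i + y_{i+1})·c_i = -45, so ȳ = -45 / (6·(-4.5)) = 5/3.

5/3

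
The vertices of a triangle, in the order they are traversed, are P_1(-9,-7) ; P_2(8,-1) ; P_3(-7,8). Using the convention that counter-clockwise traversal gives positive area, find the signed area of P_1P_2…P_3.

Cross-terms: 65, 57, 121  ⇒  Σ = 243
Signed area = Σ/2 = 121.5 (positive ⇒ counter-clockwise traversal).

121.5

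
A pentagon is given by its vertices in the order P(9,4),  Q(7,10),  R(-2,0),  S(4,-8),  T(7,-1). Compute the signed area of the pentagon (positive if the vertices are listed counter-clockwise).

Apply the shoelace formula: 2A = Σ (x_i·y_{i+1} − x_{i+1}·y_i), indices taken mod 5.
Cross-terms: 62, 20, 16, 52, 37  ⇒  Σ = 187
Signed area = Σ/2 = 93.5 (positive ⇒ counter-clockwise traversal).

93.5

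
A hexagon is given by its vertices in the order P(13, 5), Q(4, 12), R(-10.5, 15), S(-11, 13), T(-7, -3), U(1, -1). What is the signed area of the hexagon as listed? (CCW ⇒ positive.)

P→Q: (13)(12) − (4)(5) = 136
Q→R: (4)(15) − (-10.5)(12) = 186
R→S: (-10.5)(13) − (-11)(15) = 28.5
S→T: (-11)(-3) − (-7)(13) = 124
T→U: (-7)(-1) − (1)(-3) = 10
U→P: (1)(5) − (13)(-1) = 18
Σ = 502.5
Signed area = Σ/2 = 251.25 (positive ⇒ counter-clockwise traversal).

251.25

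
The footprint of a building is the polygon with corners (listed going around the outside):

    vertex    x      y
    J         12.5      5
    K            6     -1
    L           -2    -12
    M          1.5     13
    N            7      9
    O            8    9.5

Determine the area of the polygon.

143.125

Cross-terms: -42.5, -74, -8, -77.5, -5.5, -78.75  ⇒  Σ = -286.25
Area = |Σ|/2 = 143.125.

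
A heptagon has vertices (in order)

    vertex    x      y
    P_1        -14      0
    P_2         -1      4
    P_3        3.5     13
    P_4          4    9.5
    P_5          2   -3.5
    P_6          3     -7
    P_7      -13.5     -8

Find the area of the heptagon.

184.375

Apply the surveyor's formula: 2A = Σ (x_i·y_{i+1} − x_{i+1}·y_i), indices taken mod 7.
Σ = (-56) + (-27) + (-18.75) + (-33) + (-3.5) + (-118.5) + (-112) = -368.75
Area = |Σ|/2 = 184.375.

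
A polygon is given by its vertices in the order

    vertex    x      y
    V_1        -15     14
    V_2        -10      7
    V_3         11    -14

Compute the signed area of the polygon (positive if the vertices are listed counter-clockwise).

Cross-terms: 35, 63, -56  ⇒  Σ = 42
Signed area = Σ/2 = 21 (positive ⇒ counter-clockwise traversal).

21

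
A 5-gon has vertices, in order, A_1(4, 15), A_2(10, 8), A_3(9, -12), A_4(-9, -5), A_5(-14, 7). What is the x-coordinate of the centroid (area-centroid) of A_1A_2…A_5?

-1/18

Apply Gauss's area formula. First the cross-terms c_i = x_i·y_{i+1} − x_{i+1}·y_i:
  -118, -192, -153, -133, -238  ⇒  2A = -834, A = -417.
Then Σ (x_i + x_{i+1})·c_i = 139, so x̄ = 139 / (6·(-417)) = -1/18.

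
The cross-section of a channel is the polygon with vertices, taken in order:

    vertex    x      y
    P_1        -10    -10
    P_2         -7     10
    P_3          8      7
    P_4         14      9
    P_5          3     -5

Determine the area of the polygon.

Apply the shoelace (surveyor's) formula: 2A = Σ (x_i·y_{i+1} − x_{i+1}·y_i), indices taken mod 5.
Σ = (-170) + (-129) + (-26) + (-97) + (-80) = -502
Area = |Σ|/2 = 251.

251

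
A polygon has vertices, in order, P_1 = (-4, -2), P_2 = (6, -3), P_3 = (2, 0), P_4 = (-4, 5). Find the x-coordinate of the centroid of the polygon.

-37/51

Apply the surveyor's formula. First the cross-terms c_i = x_i·y_{i+1} − x_{i+1}·y_i:
  24, 6, 10, 28  ⇒  2A = 68, A = 34.
Then Σ (x_i + x_{i+1})·c_i = -148, so x̄ = -148 / (6·34) = -37/51.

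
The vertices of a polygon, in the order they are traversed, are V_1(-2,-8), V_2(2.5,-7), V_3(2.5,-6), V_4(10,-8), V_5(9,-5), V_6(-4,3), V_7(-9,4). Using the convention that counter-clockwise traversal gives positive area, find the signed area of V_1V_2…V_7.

Apply the surveyor's formula: 2A = Σ (x_i·y_{i+1} − x_{i+1}·y_i), indices taken mod 7.
Σ = (34) + (2.5) + (40) + (22) + (7) + (11) + (80) = 196.5
Signed area = Σ/2 = 98.25 (positive ⇒ counter-clockwise traversal).

98.25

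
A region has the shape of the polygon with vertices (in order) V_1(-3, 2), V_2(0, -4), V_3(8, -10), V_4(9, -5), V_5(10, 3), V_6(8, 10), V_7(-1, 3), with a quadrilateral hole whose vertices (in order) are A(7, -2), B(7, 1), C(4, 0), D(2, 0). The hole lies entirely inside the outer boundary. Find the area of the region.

137.5

Outer boundary:
Apply the shoelace formula: 2A = Σ (x_i·y_{i+1} − x_{i+1}·y_i), indices taken mod 7.
V_1→V_2: (-3)(-4) − (0)(2) = 12
V_2→V_3: (0)(-10) − (8)(-4) = 32
V_3→V_4: (8)(-5) − (9)(-10) = 50
V_4→V_5: (9)(3) − (10)(-5) = 77
V_5→V_6: (10)(10) − (8)(3) = 76
V_6→V_7: (8)(3) − (-1)(10) = 34
V_7→V_1: (-1)(2) − (-3)(3) = 7
Σ = 288
Area = |Σ|/2 = 144.
Hole:
Cross-terms: 21, -4, 0, -4  ⇒  Σ = 13
Area = |Σ|/2 = 6.5.
Net area = 144 − 6.5 = 137.5.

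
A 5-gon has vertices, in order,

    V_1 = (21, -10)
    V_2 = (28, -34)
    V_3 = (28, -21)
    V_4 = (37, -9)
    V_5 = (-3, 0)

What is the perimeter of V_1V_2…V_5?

|V_1V_2| = √((7)² + (-24)²) = √625 = 25
|V_2V_3| = √((0)² + (13)²) = √169 = 13
|V_3V_4| = √((9)² + (12)²) = √225 = 15
|V_4V_5| = √((-40)² + (9)²) = √1681 = 41
|V_5V_1| = √((24)² + (-10)²) = √676 = 26
Perimeter = 25 + 13 + 15 + 41 + 26 = 120.

120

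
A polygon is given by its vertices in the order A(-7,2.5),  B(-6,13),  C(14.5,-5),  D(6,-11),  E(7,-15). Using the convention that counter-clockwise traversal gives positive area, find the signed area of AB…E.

Apply the surveyor's formula: 2A = Σ (x_i·y_{i+1} − x_{i+1}·y_i), indices taken mod 5.
Σ = (-76) + (-158.5) + (-129.5) + (-13) + (-87.5) = -464.5
Signed area = Σ/2 = -232.25 (negative ⇒ clockwise traversal).

-232.25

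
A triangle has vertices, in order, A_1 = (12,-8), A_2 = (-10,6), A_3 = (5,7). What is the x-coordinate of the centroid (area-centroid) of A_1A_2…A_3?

Apply the surveyor's formula. First the cross-terms c_i = x_i·y_{i+1} − x_{i+1}·y_i:
  -8, -100, -124  ⇒  2A = -232, A = -116.
Then Σ (x_i + x_{i+1})·c_i = -1624, so x̄ = -1624 / (6·(-116)) = 7/3.

7/3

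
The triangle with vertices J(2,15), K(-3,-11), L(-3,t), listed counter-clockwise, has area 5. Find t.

-13

The doubled signed area Σ (x_i y_{i+1} − x_{i+1} y_i) is linear in t.
With t=0 it equals -55; the coefficient of t is -5 (from the two edges through L).
So -5·t + -55 = 2·5 = 10 ⇒ t = -13.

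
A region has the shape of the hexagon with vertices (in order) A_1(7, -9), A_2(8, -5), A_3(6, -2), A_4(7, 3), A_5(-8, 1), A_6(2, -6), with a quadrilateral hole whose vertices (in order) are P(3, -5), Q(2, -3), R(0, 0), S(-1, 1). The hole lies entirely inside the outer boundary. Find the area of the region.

90.5

Outer boundary:
Apply the shoelace (surveyor's) formula: 2A = Σ (x_i·y_{i+1} − x_{i+1}·y_i), indices taken mod 6.
Cross-terms: 37, 14, 32, 31, 46, 24  ⇒  Σ = 184
Area = |Σ|/2 = 92.
Hole:
P→Q: (3)(-3) − (2)(-5) = 1
Q→R: (2)(0) − (0)(-3) = 0
R→S: (0)(1) − (-1)(0) = 0
S→P: (-1)(-5) − (3)(1) = 2
Σ = 3
Area = |Σ|/2 = 1.5.
Net area = 92 − 1.5 = 90.5.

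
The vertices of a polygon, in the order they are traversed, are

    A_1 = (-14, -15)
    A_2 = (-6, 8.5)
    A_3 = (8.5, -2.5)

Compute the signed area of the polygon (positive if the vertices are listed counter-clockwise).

A_1→A_2: (-14)(8.5) − (-6)(-15) = -209
A_2→A_3: (-6)(-2.5) − (8.5)(8.5) = -57.25
A_3→A_1: (8.5)(-15) − (-14)(-2.5) = -162.5
Σ = -428.75
Signed area = Σ/2 = -214.375 (negative ⇒ clockwise traversal).

-214.375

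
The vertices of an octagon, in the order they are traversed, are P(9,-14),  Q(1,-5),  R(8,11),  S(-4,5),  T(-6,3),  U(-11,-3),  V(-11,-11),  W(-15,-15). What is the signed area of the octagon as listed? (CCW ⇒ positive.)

Σ = (-31) + (51) + (84) + (18) + (51) + (88) + (0) + (345) = 606
Signed area = Σ/2 = 303 (positive ⇒ counter-clockwise traversal).

303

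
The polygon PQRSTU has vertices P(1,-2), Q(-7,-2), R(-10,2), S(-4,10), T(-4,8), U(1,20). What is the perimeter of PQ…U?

|PQ| = √((-8)² + (0)²) = √64 = 8
|QR| = √((-3)² + (4)²) = √25 = 5
|RS| = √((6)² + (8)²) = √100 = 10
|ST| = √((0)² + (-2)²) = √4 = 2
|TU| = √((5)² + (12)²) = √169 = 13
|UP| = √((0)² + (-22)²) = √484 = 22
Perimeter = 8 + 5 + 10 + 2 + 13 + 22 = 60.

60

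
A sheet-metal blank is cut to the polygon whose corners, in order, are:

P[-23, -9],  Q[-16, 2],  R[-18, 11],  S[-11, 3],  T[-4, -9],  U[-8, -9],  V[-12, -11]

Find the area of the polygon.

P→Q: (-23)(2) − (-16)(-9) = -190
Q→R: (-16)(11) − (-18)(2) = -140
R→S: (-18)(3) − (-11)(11) = 67
S→T: (-11)(-9) − (-4)(3) = 111
T→U: (-4)(-9) − (-8)(-9) = -36
U→V: (-8)(-11) − (-12)(-9) = -20
V→P: (-12)(-9) − (-23)(-11) = -145
Σ = -353
Area = |Σ|/2 = 176.5.

176.5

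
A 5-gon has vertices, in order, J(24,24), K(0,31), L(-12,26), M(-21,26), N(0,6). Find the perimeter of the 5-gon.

|JK| = √((-24)² + (7)²) = √625 = 25
|KL| = √((-12)² + (-5)²) = √169 = 13
|LM| = √((-9)² + (0)²) = √81 = 9
|MN| = √((21)² + (-20)²) = √841 = 29
|NJ| = √((24)² + (18)²) = √900 = 30
Perimeter = 25 + 13 + 9 + 29 + 30 = 106.

106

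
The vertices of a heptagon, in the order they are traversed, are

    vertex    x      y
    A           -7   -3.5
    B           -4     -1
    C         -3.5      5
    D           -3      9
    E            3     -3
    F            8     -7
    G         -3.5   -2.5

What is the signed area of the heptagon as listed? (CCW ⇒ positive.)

-55.875

Apply the shoelace (surveyor's) formula: 2A = Σ (x_i·y_{i+1} − x_{i+1}·y_i), indices taken mod 7.
Σ = (-7) + (-23.5) + (-16.5) + (-18) + (3) + (-44.5) + (-5.25) = -111.75
Signed area = Σ/2 = -55.875 (negative ⇒ clockwise traversal).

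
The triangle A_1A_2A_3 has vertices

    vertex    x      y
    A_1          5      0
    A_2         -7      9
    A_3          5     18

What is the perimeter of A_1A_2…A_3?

|A_1A_2| = √((-12)² + (9)²) = √225 = 15
|A_2A_3| = √((12)² + (9)²) = √225 = 15
|A_3A_1| = √((0)² + (-18)²) = √324 = 18
Perimeter = 15 + 15 + 18 = 48.

48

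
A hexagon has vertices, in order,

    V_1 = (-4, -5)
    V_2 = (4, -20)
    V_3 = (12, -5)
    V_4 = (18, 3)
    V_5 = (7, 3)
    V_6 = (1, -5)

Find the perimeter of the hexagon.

|V_1V_2| = √((8)² + (-15)²) = √289 = 17
|V_2V_3| = √((8)² + (15)²) = √289 = 17
|V_3V_4| = √((6)² + (8)²) = √100 = 10
|V_4V_5| = √((-11)² + (0)²) = √121 = 11
|V_5V_6| = √((-6)² + (-8)²) = √100 = 10
|V_6V_1| = √((-5)² + (0)²) = √25 = 5
Perimeter = 17 + 17 + 10 + 11 + 10 + 5 = 70.

70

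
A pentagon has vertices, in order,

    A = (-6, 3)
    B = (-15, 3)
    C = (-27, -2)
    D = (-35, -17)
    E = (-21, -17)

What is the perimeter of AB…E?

78

|AB| = √((-9)² + (0)²) = √81 = 9
|BC| = √((-12)² + (-5)²) = √169 = 13
|CD| = √((-8)² + (-15)²) = √289 = 17
|DE| = √((14)² + (0)²) = √196 = 14
|EA| = √((15)² + (20)²) = √625 = 25
Perimeter = 9 + 13 + 17 + 14 + 25 = 78.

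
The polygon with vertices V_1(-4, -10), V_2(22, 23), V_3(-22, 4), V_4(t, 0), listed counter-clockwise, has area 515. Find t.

-22

Write out the shoelace sum; only the two edges meeting at V_4 involve t:
2·Area = [((-22)·0 − t·4) + (t·(-10) − (-4)·0)] + 722
       = -14·t + 722 = 1030
⇒ t = -22.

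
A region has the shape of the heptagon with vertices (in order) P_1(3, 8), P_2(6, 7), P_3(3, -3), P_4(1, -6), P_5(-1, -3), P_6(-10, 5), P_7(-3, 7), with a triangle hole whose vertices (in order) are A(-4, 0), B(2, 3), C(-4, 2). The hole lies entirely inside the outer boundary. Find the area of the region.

Outer boundary:
P_1→P_2: (3)(7) − (6)(8) = -27
P_2→P_3: (6)(-3) − (3)(7) = -39
P_3→P_4: (3)(-6) − (1)(-3) = -15
P_4→P_5: (1)(-3) − (-1)(-6) = -9
P_5→P_6: (-1)(5) − (-10)(-3) = -35
P_6→P_7: (-10)(7) − (-3)(5) = -55
P_7→P_1: (-3)(8) − (3)(7) = -45
Σ = -225
Area = |Σ|/2 = 112.5.
Hole:
Apply the surveyor's formula: 2A = Σ (x_i·y_{i+1} − x_{i+1}·y_i), indices taken mod 3.
Σ = (-12) + (16) + (8) = 12
Area = |Σ|/2 = 6.
Net area = 112.5 − 6 = 106.5.

106.5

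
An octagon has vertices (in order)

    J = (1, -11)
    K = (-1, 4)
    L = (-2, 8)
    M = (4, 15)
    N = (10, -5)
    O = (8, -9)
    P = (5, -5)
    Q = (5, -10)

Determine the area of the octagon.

177

Σ = (-7) + (0) + (-62) + (-170) + (-50) + (5) + (-25) + (-45) = -354
Area = |Σ|/2 = 177.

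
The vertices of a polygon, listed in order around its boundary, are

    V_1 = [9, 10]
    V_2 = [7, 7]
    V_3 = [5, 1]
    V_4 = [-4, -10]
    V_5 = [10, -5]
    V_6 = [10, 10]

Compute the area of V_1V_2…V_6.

99.5

V_1→V_2: (9)(7) − (7)(10) = -7
V_2→V_3: (7)(1) − (5)(7) = -28
V_3→V_4: (5)(-10) − (-4)(1) = -46
V_4→V_5: (-4)(-5) − (10)(-10) = 120
V_5→V_6: (10)(10) − (10)(-5) = 150
V_6→V_1: (10)(10) − (9)(10) = 10
Σ = 199
Area = |Σ|/2 = 99.5.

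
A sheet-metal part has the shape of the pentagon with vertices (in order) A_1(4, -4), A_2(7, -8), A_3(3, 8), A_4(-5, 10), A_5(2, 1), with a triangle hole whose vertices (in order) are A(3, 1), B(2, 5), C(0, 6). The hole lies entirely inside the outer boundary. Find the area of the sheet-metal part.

51

Outer boundary:
Σ = (-4) + (80) + (70) + (-25) + (-12) = 109
Area = |Σ|/2 = 54.5.
Hole:
Apply Gauss's area formula: 2A = Σ (x_i·y_{i+1} − x_{i+1}·y_i), indices taken mod 3.
Σ = (13) + (12) + (-18) = 7
Area = |Σ|/2 = 3.5.
Net area = 54.5 − 3.5 = 51.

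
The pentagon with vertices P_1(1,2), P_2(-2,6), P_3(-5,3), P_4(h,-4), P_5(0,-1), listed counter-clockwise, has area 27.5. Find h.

0

The doubled signed area Σ (x_i y_{i+1} − x_{i+1} y_i) is linear in h.
With h=0 it equals 55; the coefficient of h is -4 (from the two edges through P_4).
So -4·h + 55 = 2·27.5 = 55 ⇒ h = 0.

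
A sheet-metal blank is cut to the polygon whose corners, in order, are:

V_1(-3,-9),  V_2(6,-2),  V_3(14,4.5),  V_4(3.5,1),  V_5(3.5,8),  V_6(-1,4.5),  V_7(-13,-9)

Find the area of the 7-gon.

Apply the shoelace (surveyor's) formula: 2A = Σ (x_i·y_{i+1} − x_{i+1}·y_i), indices taken mod 7.
Σ = (60) + (55) + (-1.75) + (24.5) + (23.75) + (67.5) + (90) = 319
Area = |Σ|/2 = 159.5.

159.5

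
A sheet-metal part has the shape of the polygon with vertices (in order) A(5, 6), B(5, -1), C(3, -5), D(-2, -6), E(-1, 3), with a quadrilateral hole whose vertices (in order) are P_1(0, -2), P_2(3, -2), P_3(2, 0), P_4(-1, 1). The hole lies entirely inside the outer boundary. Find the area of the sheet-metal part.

Outer boundary:
Σ = (-35) + (-22) + (-28) + (-12) + (-21) = -118
Area = |Σ|/2 = 59.
Hole:
P_1→P_2: (0)(-2) − (3)(-2) = 6
P_2→P_3: (3)(0) − (2)(-2) = 4
P_3→P_4: (2)(1) − (-1)(0) = 2
P_4→P_1: (-1)(-2) − (0)(1) = 2
Σ = 14
Area = |Σ|/2 = 7.
Net area = 59 − 7 = 52.

52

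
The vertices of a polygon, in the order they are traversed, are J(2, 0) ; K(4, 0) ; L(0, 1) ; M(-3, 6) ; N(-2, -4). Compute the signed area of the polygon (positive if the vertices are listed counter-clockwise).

19.5

Cross-terms: 0, 4, 3, 24, 8  ⇒  Σ = 39
Signed area = Σ/2 = 19.5 (positive ⇒ counter-clockwise traversal).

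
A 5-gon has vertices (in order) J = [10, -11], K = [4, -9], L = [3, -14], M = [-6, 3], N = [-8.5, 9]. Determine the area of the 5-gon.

Apply the shoelace formula: 2A = Σ (x_i·y_{i+1} − x_{i+1}·y_i), indices taken mod 5.
J→K: (10)(-9) − (4)(-11) = -46
K→L: (4)(-14) − (3)(-9) = -29
L→M: (3)(3) − (-6)(-14) = -75
M→N: (-6)(9) − (-8.5)(3) = -28.5
N→J: (-8.5)(-11) − (10)(9) = 3.5
Σ = -175
Area = |Σ|/2 = 87.5.

87.5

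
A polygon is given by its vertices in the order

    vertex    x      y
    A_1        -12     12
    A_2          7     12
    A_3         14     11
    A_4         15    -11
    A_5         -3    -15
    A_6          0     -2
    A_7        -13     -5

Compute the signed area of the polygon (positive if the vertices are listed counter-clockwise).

Apply the surveyor's formula: 2A = Σ (x_i·y_{i+1} − x_{i+1}·y_i), indices taken mod 7.
A_1→A_2: (-12)(12) − (7)(12) = -228
A_2→A_3: (7)(11) − (14)(12) = -91
A_3→A_4: (14)(-11) − (15)(11) = -319
A_4→A_5: (15)(-15) − (-3)(-11) = -258
A_5→A_6: (-3)(-2) − (0)(-15) = 6
A_6→A_7: (0)(-5) − (-13)(-2) = -26
A_7→A_1: (-13)(12) − (-12)(-5) = -216
Σ = -1132
Signed area = Σ/2 = -566 (negative ⇒ clockwise traversal).

-566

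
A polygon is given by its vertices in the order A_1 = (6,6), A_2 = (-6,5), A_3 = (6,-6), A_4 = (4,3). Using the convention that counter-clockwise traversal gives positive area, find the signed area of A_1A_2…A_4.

A_1→A_2: (6)(5) − (-6)(6) = 66
A_2→A_3: (-6)(-6) − (6)(5) = 6
A_3→A_4: (6)(3) − (4)(-6) = 42
A_4→A_1: (4)(6) − (6)(3) = 6
Σ = 120
Signed area = Σ/2 = 60 (positive ⇒ counter-clockwise traversal).

60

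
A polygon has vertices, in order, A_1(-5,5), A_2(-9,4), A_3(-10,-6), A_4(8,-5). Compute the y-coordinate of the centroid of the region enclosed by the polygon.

-347/232

Apply the shoelace (surveyor's) formula. First the cross-terms c_i = x_i·y_{i+1} − x_{i+1}·y_i:
  25, 94, 98, 15  ⇒  2A = 232, A = 116.
Then Σ (y_i + y_{i+1})·c_i = -1041, so ȳ = -1041 / (6·116) = -347/232.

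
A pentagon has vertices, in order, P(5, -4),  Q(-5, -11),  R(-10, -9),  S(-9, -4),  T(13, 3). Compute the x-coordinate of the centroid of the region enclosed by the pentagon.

-216/223

Apply the shoelace (surveyor's) formula. First the cross-terms c_i = x_i·y_{i+1} − x_{i+1}·y_i:
  -75, -65, -41, 25, -67  ⇒  2A = -223, A = -111.5.
Then Σ (x_i + x_{i+1})·c_i = 648, so x̄ = 648 / (6·(-111.5)) = -216/223.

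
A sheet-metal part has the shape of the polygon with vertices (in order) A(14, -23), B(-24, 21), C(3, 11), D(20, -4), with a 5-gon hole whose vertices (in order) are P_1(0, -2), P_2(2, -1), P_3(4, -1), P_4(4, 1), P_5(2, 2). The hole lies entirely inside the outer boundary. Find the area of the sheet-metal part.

602.5

Outer boundary:
A→B: (14)(21) − (-24)(-23) = -258
B→C: (-24)(11) − (3)(21) = -327
C→D: (3)(-4) − (20)(11) = -232
D→A: (20)(-23) − (14)(-4) = -404
Σ = -1221
Area = |Σ|/2 = 610.5.
Hole:
Apply the shoelace formula: 2A = Σ (x_i·y_{i+1} − x_{i+1}·y_i), indices taken mod 5.
Cross-terms: 4, 2, 8, 6, -4  ⇒  Σ = 16
Area = |Σ|/2 = 8.
Net area = 610.5 − 8 = 602.5.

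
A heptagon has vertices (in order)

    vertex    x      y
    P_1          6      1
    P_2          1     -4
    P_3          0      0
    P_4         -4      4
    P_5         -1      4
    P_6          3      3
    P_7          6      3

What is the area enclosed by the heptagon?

36.5

Σ = (-25) + (0) + (0) + (-12) + (-15) + (-9) + (-12) = -73
Area = |Σ|/2 = 36.5.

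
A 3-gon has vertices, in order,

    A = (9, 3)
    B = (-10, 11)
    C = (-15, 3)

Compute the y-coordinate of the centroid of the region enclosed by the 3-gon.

Apply the surveyor's formula. First the cross-terms c_i = x_i·y_{i+1} − x_{i+1}·y_i:
  129, 135, -72  ⇒  2A = 192, A = 96.
Then Σ (y_i + y_{i+1})·c_i = 3264, so ȳ = 3264 / (6·96) = 17/3.

17/3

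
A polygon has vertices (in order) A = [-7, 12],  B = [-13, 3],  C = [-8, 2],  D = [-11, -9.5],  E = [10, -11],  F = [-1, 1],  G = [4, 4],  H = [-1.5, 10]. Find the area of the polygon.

Apply the shoelace formula: 2A = Σ (x_i·y_{i+1} − x_{i+1}·y_i), indices taken mod 8.
A→B: (-7)(3) − (-13)(12) = 135
B→C: (-13)(2) − (-8)(3) = -2
C→D: (-8)(-9.5) − (-11)(2) = 98
D→E: (-11)(-11) − (10)(-9.5) = 216
E→F: (10)(1) − (-1)(-11) = -1
F→G: (-1)(4) − (4)(1) = -8
G→H: (4)(10) − (-1.5)(4) = 46
H→A: (-1.5)(12) − (-7)(10) = 52
Σ = 536
Area = |Σ|/2 = 268.

268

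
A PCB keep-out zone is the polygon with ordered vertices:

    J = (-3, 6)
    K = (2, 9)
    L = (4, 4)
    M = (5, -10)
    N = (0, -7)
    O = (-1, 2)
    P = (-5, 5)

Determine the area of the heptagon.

89.5

Σ = (-39) + (-28) + (-60) + (-35) + (-7) + (5) + (-15) = -179
Area = |Σ|/2 = 89.5.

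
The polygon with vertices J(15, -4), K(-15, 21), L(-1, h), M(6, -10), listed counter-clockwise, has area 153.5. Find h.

5

The doubled signed area Σ (x_i y_{i+1} − x_{i+1} y_i) is linear in h.
With h=0 it equals 412; the coefficient of h is -21 (from the two edges through L).
So -21·h + 412 = 2·153.5 = 307 ⇒ h = 5.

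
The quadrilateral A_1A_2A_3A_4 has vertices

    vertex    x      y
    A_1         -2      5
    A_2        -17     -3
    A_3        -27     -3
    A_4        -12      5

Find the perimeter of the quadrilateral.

54

|A_1A_2| = √((-15)² + (-8)²) = √289 = 17
|A_2A_3| = √((-10)² + (0)²) = √100 = 10
|A_3A_4| = √((15)² + (8)²) = √289 = 17
|A_4A_1| = √((10)² + (0)²) = √100 = 10
Perimeter = 17 + 10 + 17 + 10 = 54.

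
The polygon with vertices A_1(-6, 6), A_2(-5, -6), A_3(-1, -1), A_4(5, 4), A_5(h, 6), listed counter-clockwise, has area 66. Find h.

The doubled signed area Σ (x_i y_{i+1} − x_{i+1} y_i) is linear in h.
With h=0 it equals 132; the coefficient of h is 2 (from the two edges through A_5).
So 2·h + 132 = 2·66 = 132 ⇒ h = 0.

0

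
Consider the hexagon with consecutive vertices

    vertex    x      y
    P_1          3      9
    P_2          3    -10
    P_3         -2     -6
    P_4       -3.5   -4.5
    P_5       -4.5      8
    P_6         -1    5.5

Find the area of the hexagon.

98.75

Apply the surveyor's formula: 2A = Σ (x_i·y_{i+1} − x_{i+1}·y_i), indices taken mod 6.
Cross-terms: -57, -38, -12, -48.25, -16.75, -25.5  ⇒  Σ = -197.5
Area = |Σ|/2 = 98.75.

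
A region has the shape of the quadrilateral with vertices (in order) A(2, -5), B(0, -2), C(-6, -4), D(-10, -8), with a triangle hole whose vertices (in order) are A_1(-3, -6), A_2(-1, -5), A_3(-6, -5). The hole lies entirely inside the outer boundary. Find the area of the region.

26.5

Outer boundary:
Apply Gauss's area formula: 2A = Σ (x_i·y_{i+1} − x_{i+1}·y_i), indices taken mod 4.
A→B: (2)(-2) − (0)(-5) = -4
B→C: (0)(-4) − (-6)(-2) = -12
C→D: (-6)(-8) − (-10)(-4) = 8
D→A: (-10)(-5) − (2)(-8) = 66
Σ = 58
Area = |Σ|/2 = 29.
Hole:
Cross-terms: 9, -25, 21  ⇒  Σ = 5
Area = |Σ|/2 = 2.5.
Net area = 29 − 2.5 = 26.5.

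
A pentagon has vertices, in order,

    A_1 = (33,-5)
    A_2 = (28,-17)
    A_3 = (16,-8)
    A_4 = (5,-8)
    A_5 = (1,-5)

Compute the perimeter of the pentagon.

76

|A_1A_2| = √((-5)² + (-12)²) = √169 = 13
|A_2A_3| = √((-12)² + (9)²) = √225 = 15
|A_3A_4| = √((-11)² + (0)²) = √121 = 11
|A_4A_5| = √((-4)² + (3)²) = √25 = 5
|A_5A_1| = √((32)² + (0)²) = √1024 = 32
Perimeter = 13 + 15 + 11 + 5 + 32 = 76.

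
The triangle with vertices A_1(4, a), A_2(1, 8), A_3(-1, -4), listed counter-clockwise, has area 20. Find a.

The doubled signed area Σ (x_i y_{i+1} − x_{i+1} y_i) is linear in a.
With a=0 it equals 52; the coefficient of a is -2 (from the two edges through A_1).
So -2·a + 52 = 2·20 = 40 ⇒ a = 6.

6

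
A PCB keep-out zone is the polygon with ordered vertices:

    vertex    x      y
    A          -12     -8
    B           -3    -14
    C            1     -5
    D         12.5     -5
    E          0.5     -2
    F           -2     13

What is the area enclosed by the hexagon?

191.25

Cross-terms: 144, 29, 57.5, -22.5, 2.5, 172  ⇒  Σ = 382.5
Area = |Σ|/2 = 191.25.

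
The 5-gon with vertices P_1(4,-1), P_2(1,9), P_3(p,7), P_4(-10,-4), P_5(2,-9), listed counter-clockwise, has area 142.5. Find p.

The doubled signed area Σ (x_i y_{i+1} − x_{i+1} y_i) is linear in p.
With p=0 it equals 246; the coefficient of p is -13 (from the two edges through P_3).
So -13·p + 246 = 2·142.5 = 285 ⇒ p = -3.

-3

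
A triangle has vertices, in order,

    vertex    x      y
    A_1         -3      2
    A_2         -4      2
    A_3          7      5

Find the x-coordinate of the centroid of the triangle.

Apply the shoelace (surveyor's) formula. First the cross-terms c_i = x_i·y_{i+1} − x_{i+1}·y_i:
  2, -34, 29  ⇒  2A = -3, A = -1.5.
Then Σ (x_i + x_{i+1})·c_i = 0, so x̄ = 0 / (6·(-1.5)) = 0.

0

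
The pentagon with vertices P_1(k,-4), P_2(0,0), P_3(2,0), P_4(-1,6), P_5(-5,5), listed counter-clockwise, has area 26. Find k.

The doubled signed area Σ (x_i y_{i+1} − x_{i+1} y_i) is linear in k.
With k=0 it equals 57; the coefficient of k is -5 (from the two edges through P_1).
So -5·k + 57 = 2·26 = 52 ⇒ k = 1.

1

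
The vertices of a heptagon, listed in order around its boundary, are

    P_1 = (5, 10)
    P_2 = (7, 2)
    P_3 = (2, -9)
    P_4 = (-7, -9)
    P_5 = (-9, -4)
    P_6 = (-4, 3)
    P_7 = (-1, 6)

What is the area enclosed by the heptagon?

Apply Gauss's area formula: 2A = Σ (x_i·y_{i+1} − x_{i+1}·y_i), indices taken mod 7.
Cross-terms: -60, -67, -81, -53, -43, -21, -40  ⇒  Σ = -365
Area = |Σ|/2 = 182.5.

182.5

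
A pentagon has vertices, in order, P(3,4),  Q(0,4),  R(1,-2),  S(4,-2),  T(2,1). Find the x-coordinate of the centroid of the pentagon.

5/3

Apply the shoelace (surveyor's) formula. First the cross-terms c_i = x_i·y_{i+1} − x_{i+1}·y_i:
  12, -4, 6, 8, 5  ⇒  2A = 27, A = 13.5.
Then Σ (x_i + x_{i+1})·c_i = 135, so x̄ = 135 / (6·13.5) = 5/3.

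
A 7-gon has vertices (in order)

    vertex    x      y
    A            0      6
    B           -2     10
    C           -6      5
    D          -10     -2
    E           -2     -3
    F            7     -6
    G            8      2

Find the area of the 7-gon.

Cross-terms: 12, 50, 62, 26, 33, 62, 48  ⇒  Σ = 293
Area = |Σ|/2 = 146.5.

146.5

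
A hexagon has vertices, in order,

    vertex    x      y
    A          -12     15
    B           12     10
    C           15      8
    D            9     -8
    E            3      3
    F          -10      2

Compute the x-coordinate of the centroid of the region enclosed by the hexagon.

Apply the shoelace formula. First the cross-terms c_i = x_i·y_{i+1} − x_{i+1}·y_i:
  -300, -54, -192, 51, 36, -126  ⇒  2A = -585, A = -292.5.
Then Σ (x_i + x_{i+1})·c_i = -2934, so x̄ = -2934 / (6·(-292.5)) = 326/195.

326/195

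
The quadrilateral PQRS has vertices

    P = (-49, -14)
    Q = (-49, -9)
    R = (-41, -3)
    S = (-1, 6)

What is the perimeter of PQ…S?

108

|PQ| = √((0)² + (5)²) = √25 = 5
|QR| = √((8)² + (6)²) = √100 = 10
|RS| = √((40)² + (9)²) = √1681 = 41
|SP| = √((-48)² + (-20)²) = √2704 = 52
Perimeter = 5 + 10 + 41 + 52 = 108.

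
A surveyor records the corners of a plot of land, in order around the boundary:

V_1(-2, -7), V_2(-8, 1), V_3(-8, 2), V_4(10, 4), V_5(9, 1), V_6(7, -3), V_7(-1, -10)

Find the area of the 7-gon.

132

Apply the shoelace (surveyor's) formula: 2A = Σ (x_i·y_{i+1} − x_{i+1}·y_i), indices taken mod 7.
Σ = (-58) + (-8) + (-52) + (-26) + (-34) + (-73) + (-13) = -264
Area = |Σ|/2 = 132.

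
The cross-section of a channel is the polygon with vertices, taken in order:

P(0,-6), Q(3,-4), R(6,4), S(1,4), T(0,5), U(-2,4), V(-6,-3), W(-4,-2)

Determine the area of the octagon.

Σ = (18) + (36) + (20) + (5) + (10) + (30) + (0) + (24) = 143
Area = |Σ|/2 = 71.5.

71.5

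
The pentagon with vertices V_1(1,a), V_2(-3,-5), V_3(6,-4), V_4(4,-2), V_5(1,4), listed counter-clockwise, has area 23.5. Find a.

The doubled signed area Σ (x_i y_{i+1} − x_{i+1} y_i) is linear in a.
With a=0 it equals 55; the coefficient of a is 4 (from the two edges through V_1).
So 4·a + 55 = 2·23.5 = 47 ⇒ a = -2.

-2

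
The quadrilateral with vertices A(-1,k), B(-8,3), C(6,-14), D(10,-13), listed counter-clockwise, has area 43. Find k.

The doubled signed area Σ (x_i y_{i+1} − x_{i+1} y_i) is linear in k.
With k=0 it equals 140; the coefficient of k is 18 (from the two edges through A).
So 18·k + 140 = 2·43 = 86 ⇒ k = -3.

-3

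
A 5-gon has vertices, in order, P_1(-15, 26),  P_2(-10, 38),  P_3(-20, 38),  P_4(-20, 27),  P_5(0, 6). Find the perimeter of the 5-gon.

|P_1P_2| = √((5)² + (12)²) = √169 = 13
|P_2P_3| = √((-10)² + (0)²) = √100 = 10
|P_3P_4| = √((0)² + (-11)²) = √121 = 11
|P_4P_5| = √((20)² + (-21)²) = √841 = 29
|P_5P_1| = √((-15)² + (20)²) = √625 = 25
Perimeter = 13 + 10 + 11 + 29 + 25 = 88.

88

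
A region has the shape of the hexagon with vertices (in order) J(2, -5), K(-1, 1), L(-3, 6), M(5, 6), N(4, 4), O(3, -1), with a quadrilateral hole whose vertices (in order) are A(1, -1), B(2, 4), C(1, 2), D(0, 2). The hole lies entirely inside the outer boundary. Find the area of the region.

40.5

Outer boundary:
Apply the shoelace formula: 2A = Σ (x_i·y_{i+1} − x_{i+1}·y_i), indices taken mod 6.
Σ = (-3) + (-3) + (-48) + (-4) + (-16) + (-13) = -87
Area = |Σ|/2 = 43.5.
Hole:
Apply the shoelace formula: 2A = Σ (x_i·y_{i+1} − x_{i+1}·y_i), indices taken mod 4.
Σ = (6) + (0) + (2) + (-2) = 6
Area = |Σ|/2 = 3.
Net area = 43.5 − 3 = 40.5.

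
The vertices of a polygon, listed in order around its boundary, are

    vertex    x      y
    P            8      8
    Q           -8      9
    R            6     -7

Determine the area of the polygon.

Cross-terms: 136, 2, 104  ⇒  Σ = 242
Area = |Σ|/2 = 121.

121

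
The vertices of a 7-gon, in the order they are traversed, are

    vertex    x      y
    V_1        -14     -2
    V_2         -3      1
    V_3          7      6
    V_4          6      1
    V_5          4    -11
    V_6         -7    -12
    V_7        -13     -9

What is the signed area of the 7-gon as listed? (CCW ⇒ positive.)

Apply the shoelace formula: 2A = Σ (x_i·y_{i+1} − x_{i+1}·y_i), indices taken mod 7.
Σ = (-20) + (-25) + (-29) + (-70) + (-125) + (-93) + (-100) = -462
Signed area = Σ/2 = -231 (negative ⇒ clockwise traversal).

-231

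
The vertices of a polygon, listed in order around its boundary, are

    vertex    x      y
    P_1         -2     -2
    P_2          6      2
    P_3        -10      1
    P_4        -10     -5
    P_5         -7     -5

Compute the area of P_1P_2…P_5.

Apply the shoelace (surveyor's) formula: 2A = Σ (x_i·y_{i+1} − x_{i+1}·y_i), indices taken mod 5.
Σ = (8) + (26) + (60) + (15) + (4) = 113
Area = |Σ|/2 = 56.5.

56.5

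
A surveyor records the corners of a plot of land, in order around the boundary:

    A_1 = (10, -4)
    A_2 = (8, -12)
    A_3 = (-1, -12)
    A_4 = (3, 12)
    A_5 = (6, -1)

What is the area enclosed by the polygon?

130.5

Σ = (-88) + (-108) + (24) + (-75) + (-14) = -261
Area = |Σ|/2 = 130.5.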